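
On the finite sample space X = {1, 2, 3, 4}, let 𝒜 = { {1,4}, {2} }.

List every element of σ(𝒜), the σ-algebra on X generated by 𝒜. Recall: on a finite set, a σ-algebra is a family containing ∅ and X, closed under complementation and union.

Initial family (4 sets): { {}, {2}, {1,4}, X }.
Step 1. New:
  {2,3}  = ᶜ of {1,4}
  {1,2,4}  = {2} ∪ {1,4}
  {1,3,4}  = ᶜ of {2}
  — 7 sets.
Step 2: 1 new —
  {3}  = ᶜ of {1,2,4}
  — 8 sets.
Step 3: already closed under ᶜ and ∪.

Therefore σ(𝒜) = { {}, {2}, {3}, {1,4}, {2,3}, {1,2,4}, {1,3,4}, X } (|σ(𝒜)| = 8).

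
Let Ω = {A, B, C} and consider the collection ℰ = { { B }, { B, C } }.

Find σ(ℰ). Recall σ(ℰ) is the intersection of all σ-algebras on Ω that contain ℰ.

σ(ℰ) (8 sets): { ∅, { A }, { B }, { C }, { A, B }, { A, C }, { B, C }, Ω }

Derivation:
Seed the family with ℰ together with ∅ and Ω: { ∅, { B }, { B, C }, Ω }.
Round 1 (2 new):
  { A }  = complement { B, C }
  { A, C }  = complement { B }
  (now 6)
Round 2: +1 →
  { A, B }  = { B } ∪ { A }
  (now 7)
Round 3. New:
  { C }  = complement { A, B }
  (now 8)
Round 4 adds nothing — fixpoint reached.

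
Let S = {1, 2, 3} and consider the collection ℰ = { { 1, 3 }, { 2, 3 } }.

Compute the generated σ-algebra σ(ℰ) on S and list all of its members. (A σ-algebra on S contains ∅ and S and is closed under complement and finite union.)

Start: ℰ ∪ {∅, S} = { {}, { 1, 3 }, { 2, 3 }, S }.
Iteration 1: +2 →
  { 1 }  = complement { 2, 3 }
  { 2 }  = complement { 1, 3 }
  |family| = 6
Iteration 2 adds 1:
  { 1, 2 }  = { 2 } ∪ { 1 }
  |family| = 7
Iteration 3 (1 new):
  { 3 }  = complement { 1, 2 }
  |family| = 8
Iteration 4: no new sets; the family is a σ-algebra.

Hence σ(ℰ) has 8 members: { {}, { 1 }, { 2 }, { 3 }, { 1, 2 }, { 1, 3 }, { 2, 3 }, S }.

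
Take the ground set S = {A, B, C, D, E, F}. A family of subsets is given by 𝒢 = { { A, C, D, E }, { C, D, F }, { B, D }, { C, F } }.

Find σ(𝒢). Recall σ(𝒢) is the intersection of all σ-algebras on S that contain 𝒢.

σ(𝒢) = { {}, { B }, { C }, { D }, { F }, { A, E }, { B, C }, { B, D }, { B, F }, { C, D }, { C, F }, { D, F }, { A, B, E }, { A, C, E }, { A, D, E }, { A, E, F }, { B, C, D }, { B, C, F }, { B, D, F }, { C, D, F }, { A, B, C, E }, { A, B, D, E }, { A, B, E, F }, { A, C, D, E }, { A, C, E, F }, { A, D, E, F }, { B, C, D, F }, { A, B, C, D, E }, { A, B, C, E, F }, { A, B, D, E, F }, { A, C, D, E, F }, S }

Trace:
Begin from { {}, { B, D }, { C, F }, { C, D, F }, { A, C, D, E }, S } (that is, 𝒢 plus ∅ and S).
Step 1. New:
  { B, F }  = complement { A, C, D, E }
  { A, B, E }  = complement { C, D, F }
  { A, B, D, E }  = complement { C, F }
  { A, C, E, F }  = complement { B, D }
  { B, C, D, F }  = { C, F } ∪ { B, D }
  { A, B, C, D, E }  = { A, C, D, E } ∪ { B, D }
  { A, C, D, E, F }  = { A, C, D, E } ∪ { C, F }
  — 13 sets.
Step 2: 8 new —
  { B }  = complement { A, C, D, E, F }
  { F }  = complement { A, B, C, D, E }
  { A, E }  = complement { B, C, D, F }
  { B, C, F }  = { B, F } ∪ { C, F }
  { B, D, F }  = { B, F } ∪ { B, D }
  { A, B, E, F }  = { B, F } ∪ { A, B, E }
  { A, B, C, E, F }  = { A, C, E, F } ∪ { B, F }
  { A, B, D, E, F }  = { B, F } ∪ { A, B, D, E }
  — 21 sets.
Step 3: +6 →
  { C }  = complement { A, B, D, E, F }
  { D }  = complement { A, B, C, E, F }
  { C, D }  = complement { A, B, E, F }
  { A, C, E }  = complement { B, D, F }
  { A, D, E }  = complement { B, C, F }
  { A, E, F }  = { A, E } ∪ { F }
  — 27 sets.
Step 4. New:
  { B, C }  = { B } ∪ { C }
  { D, F }  = { F } ∪ { D }
  { B, C, D }  = complement { A, E, F }
  { A, B, C, E }  = { A, C, E } ∪ { B }
  { A, D, E, F }  = { A, D, E } ∪ { F }
  — 32 sets.
Step 5 adds nothing — fixpoint reached.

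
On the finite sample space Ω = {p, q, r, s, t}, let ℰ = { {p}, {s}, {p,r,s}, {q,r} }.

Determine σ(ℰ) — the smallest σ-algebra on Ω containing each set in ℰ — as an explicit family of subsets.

|σ(ℰ)| = 32.  σ(ℰ) = { {}, {p}, {q}, {r}, {s}, {t}, {p,q}, {p,r}, {p,s}, {p,t}, {q,r}, {q,s}, {q,t}, {r,s}, {r,t}, {s,t}, {p,q,r}, {p,q,s}, {p,q,t}, {p,r,s}, {p,r,t}, {p,s,t}, {q,r,s}, {q,r,t}, {q,s,t}, {r,s,t}, {p,q,r,s}, {p,q,r,t}, {p,q,s,t}, {p,r,s,t}, {q,r,s,t}, Ω }

Check:
Initial family (6 sets): { {}, {p}, {s}, {q,r}, {p,r,s}, Ω }.
Step 1. New:
  {p,s}  = {s} ∪ {p}
  {q,t}  = complement {p,r,s}
  {p,q,r}  = {q,r} ∪ {p}
  {p,s,t}  = complement {q,r}
  {q,r,s}  = {q,r} ∪ {s}
  {p,q,r,s}  = {p,r,s} ∪ {q,r}
  {p,q,r,t}  = complement {s}
  {q,r,s,t}  = complement {p}
  |family| = 14
Step 2. New:
  {t}  = complement {p,q,r,s}
  {p,t}  = complement {q,r,s}
  {s,t}  = complement {p,q,r}
  {p,q,t}  = {q,t} ∪ {p}
  {q,r,t}  = complement {p,s}
  {q,s,t}  = {q,t} ∪ {s}
  {p,q,s,t}  = {p,s,t} ∪ {q,t}
  {p,r,s,t}  = {p,s,t} ∪ {p,r,s}
  |family| = 22
Step 3 adds 4:
  {q}  = complement {p,r,s,t}
  {r}  = complement {p,q,s,t}
  {p,r}  = complement {q,s,t}
  {r,s}  = complement {p,q,t}
  |family| = 26
Step 4 (6 new):
  {p,q}  = {q} ∪ {p}
  {q,s}  = {q} ∪ {s}
  {r,t}  = {t} ∪ {r}
  {p,q,s}  = {q} ∪ {p,s}
  {p,r,t}  = {t} ∪ {p,r}
  {r,s,t}  = {r,s} ∪ {t}
  |family| = 32
Step 5: closed — nothing new.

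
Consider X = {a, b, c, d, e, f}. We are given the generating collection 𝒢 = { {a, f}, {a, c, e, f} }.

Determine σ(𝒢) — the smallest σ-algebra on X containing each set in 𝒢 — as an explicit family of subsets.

Answer: σ(𝒢) = { {}, {a, f}, {b, d}, {c, e}, {a, b, d, f}, {a, c, e, f}, {b, c, d, e}, X }

Check:
Seed the family with 𝒢 together with ∅ and X: { {}, {a, f}, {a, c, e, f}, X }.
Round 1: +2 →
  {b, d}  = X∖{a, c, e, f}
  {b, c, d, e}  = X∖{a, f}
  — 6 sets.
Round 2: 1 new —
  {a, b, d, f}  = {a, f} ∪ {b, d}
  — 7 sets.
Round 3: 1 new —
  {c, e}  = X∖{a, b, d, f}
  — 8 sets.
Round 4 adds nothing — fixpoint reached.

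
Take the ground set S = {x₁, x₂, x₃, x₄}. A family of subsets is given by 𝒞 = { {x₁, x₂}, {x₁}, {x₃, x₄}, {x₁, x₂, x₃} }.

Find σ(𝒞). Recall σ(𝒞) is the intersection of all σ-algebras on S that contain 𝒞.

σ(𝒞) = { {}, {x₁}, {x₂}, {x₃}, {x₄}, {x₁, x₂}, {x₁, x₃}, {x₁, x₄}, {x₂, x₃}, {x₂, x₄}, {x₃, x₄}, {x₁, x₂, x₃}, {x₁, x₂, x₄}, {x₁, x₃, x₄}, {x₂, x₃, x₄}, S }

Working:
Start: 𝒞 ∪ {∅, S} = { {}, {x₁}, {x₁, x₂}, {x₃, x₄}, {x₁, x₂, x₃}, S }.
Iteration 1 adds 3:
  {x₄}  = complement {x₁, x₂, x₃}
  {x₁, x₃, x₄}  = {x₃, x₄} ∪ {x₁}
  {x₂, x₃, x₄}  = complement {x₁}
Iteration 2: 3 new —
  {x₂}  = complement {x₁, x₃, x₄}
  {x₁, x₄}  = {x₄} ∪ {x₁}
  {x₁, x₂, x₄}  = {x₁, x₂} ∪ {x₄}
Iteration 3: 3 new —
  {x₃}  = complement {x₁, x₂, x₄}
  {x₂, x₃}  = complement {x₁, x₄}
  {x₂, x₄}  = {x₄} ∪ {x₂}
Iteration 4: +1 →
  {x₁, x₃}  = complement {x₂, x₄}
Iteration 5: stable.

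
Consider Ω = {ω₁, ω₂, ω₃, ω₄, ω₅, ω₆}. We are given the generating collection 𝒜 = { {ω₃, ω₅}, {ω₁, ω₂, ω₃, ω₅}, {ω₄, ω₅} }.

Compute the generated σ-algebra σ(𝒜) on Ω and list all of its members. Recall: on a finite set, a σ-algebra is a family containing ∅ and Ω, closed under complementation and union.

Take S₀ = 𝒜 ∪ {∅, Ω} = { {}, {ω₃, ω₅}, {ω₄, ω₅}, {ω₁, ω₂, ω₃, ω₅}, Ω }.
Iteration 1 adds 5:
  {ω₄, ω₆}  = complement {ω₁, ω₂, ω₃, ω₅}
  {ω₃, ω₄, ω₅}  = {ω₄, ω₅} ∪ {ω₃, ω₅}
  {ω₁, ω₂, ω₃, ω₆}  = complement {ω₄, ω₅}
  {ω₁, ω₂, ω₄, ω₆}  = complement {ω₃, ω₅}
  {ω₁, ω₂, ω₃, ω₄, ω₅}  = {ω₄, ω₅} ∪ {ω₁, ω₂, ω₃, ω₅}
  |family| = 10
Iteration 2: 7 new —
  {ω₆}  = complement {ω₁, ω₂, ω₃, ω₄, ω₅}
  {ω₁, ω₂, ω₆}  = complement {ω₃, ω₄, ω₅}
  {ω₄, ω₅, ω₆}  = {ω₄, ω₅} ∪ {ω₄, ω₆}
  {ω₃, ω₄, ω₅, ω₆}  = {ω₃, ω₄, ω₅} ∪ {ω₄, ω₆}
  {ω₁, ω₂, ω₃, ω₄, ω₆}  = {ω₁, ω₂, ω₄, ω₆} ∪ {ω₁, ω₂, ω₃, ω₆}
  {ω₁, ω₂, ω₃, ω₅, ω₆}  = {ω₁, ω₂, ω₃, ω₆} ∪ {ω₃, ω₅}
  {ω₁, ω₂, ω₄, ω₅, ω₆}  = {ω₁, ω₂, ω₄, ω₆} ∪ {ω₄, ω₅}
  |family| = 17
Iteration 3 adds 6:
  {ω₃}  = complement {ω₁, ω₂, ω₄, ω₅, ω₆}
  {ω₄}  = complement {ω₁, ω₂, ω₃, ω₅, ω₆}
  {ω₅}  = complement {ω₁, ω₂, ω₃, ω₄, ω₆}
  {ω₁, ω₂}  = complement {ω₃, ω₄, ω₅, ω₆}
  {ω₁, ω₂, ω₃}  = complement {ω₄, ω₅, ω₆}
  {ω₃, ω₅, ω₆}  = {ω₃, ω₅} ∪ {ω₆}
  |family| = 23
Iteration 4: 9 new —
  {ω₃, ω₄}  = {ω₃} ∪ {ω₄}
  {ω₃, ω₆}  = {ω₆} ∪ {ω₃}
  {ω₅, ω₆}  = {ω₆} ∪ {ω₅}
  {ω₁, ω₂, ω₄}  = complement {ω₃, ω₅, ω₆}
  {ω₁, ω₂, ω₅}  = {ω₁, ω₂} ∪ {ω₅}
  {ω₃, ω₄, ω₆}  = {ω₃} ∪ {ω₄, ω₆}
  {ω₁, ω₂, ω₃, ω₄}  = {ω₁, ω₂, ω₃} ∪ {ω₄}
  {ω₁, ω₂, ω₄, ω₅}  = {ω₁, ω₂} ∪ {ω₄, ω₅}
  {ω₁, ω₂, ω₅, ω₆}  = {ω₅} ∪ {ω₁, ω₂, ω₆}
  |family| = 32
Iteration 5: no new sets; the family is a σ-algebra.

σ(𝒜) = { {}, {ω₃}, {ω₄}, {ω₅}, {ω₆}, {ω₁, ω₂}, {ω₃, ω₄}, {ω₃, ω₅}, {ω₃, ω₆}, {ω₄, ω₅}, {ω₄, ω₆}, {ω₅, ω₆}, {ω₁, ω₂, ω₃}, {ω₁, ω₂, ω₄}, {ω₁, ω₂, ω₅}, {ω₁, ω₂, ω₆}, {ω₃, ω₄, ω₅}, {ω₃, ω₄, ω₆}, {ω₃, ω₅, ω₆}, {ω₄, ω₅, ω₆}, {ω₁, ω₂, ω₃, ω₄}, {ω₁, ω₂, ω₃, ω₅}, {ω₁, ω₂, ω₃, ω₆}, {ω₁, ω₂, ω₄, ω₅}, {ω₁, ω₂, ω₄, ω₆}, {ω₁, ω₂, ω₅, ω₆}, {ω₃, ω₄, ω₅, ω₆}, {ω₁, ω₂, ω₃, ω₄, ω₅}, {ω₁, ω₂, ω₃, ω₄, ω₆}, {ω₁, ω₂, ω₃, ω₅, ω₆}, {ω₁, ω₂, ω₄, ω₅, ω₆}, Ω }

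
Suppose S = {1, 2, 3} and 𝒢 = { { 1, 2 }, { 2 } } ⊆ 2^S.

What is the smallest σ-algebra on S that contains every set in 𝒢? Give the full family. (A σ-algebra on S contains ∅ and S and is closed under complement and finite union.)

σ(𝒢) = { {  }, { 1 }, { 2 }, { 3 }, { 1, 2 }, { 1, 3 }, { 2, 3 }, S }

Check:
Seed the family with 𝒢 together with ∅ and S: { {  }, { 2 }, { 1, 2 }, S }.
Iteration 1. New:
  { 3 }  = { 1, 2 }ᶜ
  { 1, 3 }  = { 2 }ᶜ
Iteration 2. New:
  { 2, 3 }  = { 3 } ∪ { 2 }
Iteration 3 adds 1:
  { 1 }  = { 2, 3 }ᶜ
Iteration 4: closed — nothing new.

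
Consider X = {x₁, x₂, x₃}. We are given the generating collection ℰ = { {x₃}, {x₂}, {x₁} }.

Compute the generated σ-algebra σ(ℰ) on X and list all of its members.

Begin from { {}, {x₁}, {x₂}, {x₃}, X } (that is, ℰ plus ∅ and X).
Iteration 1: 3 new —
  {x₁,x₂}  = ᶜ of {x₃}
  {x₁,x₃}  = ᶜ of {x₂}
  {x₂,x₃}  = ᶜ of {x₁}
  (now 8)
Iteration 2: no new sets; the family is a σ-algebra.

σ(ℰ) = { {}, {x₁}, {x₂}, {x₃}, {x₁,x₂}, {x₁,x₃}, {x₂,x₃}, X }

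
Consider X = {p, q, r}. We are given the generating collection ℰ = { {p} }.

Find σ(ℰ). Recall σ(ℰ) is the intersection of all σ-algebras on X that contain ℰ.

Take S₀ = ℰ ∪ {∅, X} = { {}, {p}, X }.
Iteration 1: 1 new —
  {q, r}  = {p}ᶜ
  (now 4)
Iteration 2: closed — nothing new.

Hence σ(ℰ) has 4 members: { {}, {p}, {q, r}, X }.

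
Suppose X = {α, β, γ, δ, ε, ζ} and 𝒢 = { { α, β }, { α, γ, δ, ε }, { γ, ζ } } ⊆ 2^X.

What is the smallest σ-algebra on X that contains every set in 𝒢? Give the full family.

|σ(𝒢)| = 32.  σ(𝒢) = { ∅, { α }, { β }, { γ }, { ζ }, { α, β }, { α, γ }, { α, ζ }, { β, γ }, { β, ζ }, { γ, ζ }, { δ, ε }, { α, β, γ }, { α, β, ζ }, { α, γ, ζ }, { α, δ, ε }, { β, γ, ζ }, { β, δ, ε }, { γ, δ, ε }, { δ, ε, ζ }, { α, β, γ, ζ }, { α, β, δ, ε }, { α, γ, δ, ε }, { α, δ, ε, ζ }, { β, γ, δ, ε }, { β, δ, ε, ζ }, { γ, δ, ε, ζ }, { α, β, γ, δ, ε }, { α, β, δ, ε, ζ }, { α, γ, δ, ε, ζ }, { β, γ, δ, ε, ζ }, X }

Check:
Begin from { ∅, { α, β }, { γ, ζ }, { α, γ, δ, ε }, X } (that is, 𝒢 plus ∅ and X).
Step 1: 6 new —
  { β, ζ }  = complement { α, γ, δ, ε }
  { α, β, γ, ζ }  = { α, β } ∪ { γ, ζ }
  { α, β, δ, ε }  = complement { γ, ζ }
  { γ, δ, ε, ζ }  = complement { α, β }
  { α, β, γ, δ, ε }  = { α, γ, δ, ε } ∪ { α, β }
  { α, γ, δ, ε, ζ }  = { α, γ, δ, ε } ∪ { γ, ζ }
Step 2: 7 new —
  { β }  = complement { α, γ, δ, ε, ζ }
  { ζ }  = complement { α, β, γ, δ, ε }
  { δ, ε }  = complement { α, β, γ, ζ }
  { α, β, ζ }  = { α, β } ∪ { β, ζ }
  { β, γ, ζ }  = { β, ζ } ∪ { γ, ζ }
  { α, β, δ, ε, ζ }  = { β, ζ } ∪ { α, β, δ, ε }
  { β, γ, δ, ε, ζ }  = { γ, δ, ε, ζ } ∪ { β, ζ }
Step 3: 7 new —
  { α }  = complement { β, γ, δ, ε, ζ }
  { γ }  = complement { α, β, δ, ε, ζ }
  { α, δ, ε }  = complement { β, γ, ζ }
  { β, δ, ε }  = { δ, ε } ∪ { β }
  { γ, δ, ε }  = complement { α, β, ζ }
  { δ, ε, ζ }  = { δ, ε } ∪ { ζ }
  { β, δ, ε, ζ }  = { δ, ε } ∪ { β, ζ }
Step 4 adds 7:
  { α, γ }  = complement { β, δ, ε, ζ }
  { α, ζ }  = { ζ } ∪ { α }
  { β, γ }  = { β } ∪ { γ }
  { α, β, γ }  = complement { δ, ε, ζ }
  { α, γ, ζ }  = complement { β, δ, ε }
  { α, δ, ε, ζ }  = { α, δ, ε } ∪ { ζ }
  { β, γ, δ, ε }  = { γ, δ, ε } ∪ { β }
Step 5: already closed under ᶜ and ∪.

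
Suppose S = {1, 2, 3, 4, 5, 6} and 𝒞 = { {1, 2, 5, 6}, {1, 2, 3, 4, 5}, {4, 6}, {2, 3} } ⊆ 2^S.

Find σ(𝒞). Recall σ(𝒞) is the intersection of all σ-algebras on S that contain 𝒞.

σ(𝒞) = { ∅, {2}, {3}, {4}, {6}, {1, 5}, {2, 3}, {2, 4}, {2, 6}, {3, 4}, {3, 6}, {4, 6}, {1, 2, 5}, {1, 3, 5}, {1, 4, 5}, {1, 5, 6}, {2, 3, 4}, {2, 3, 6}, {2, 4, 6}, {3, 4, 6}, {1, 2, 3, 5}, {1, 2, 4, 5}, {1, 2, 5, 6}, {1, 3, 4, 5}, {1, 3, 5, 6}, {1, 4, 5, 6}, {2, 3, 4, 6}, {1, 2, 3, 4, 5}, {1, 2, 3, 5, 6}, {1, 2, 4, 5, 6}, {1, 3, 4, 5, 6}, S }

Check:
Begin from { ∅, {2, 3}, {4, 6}, {1, 2, 5, 6}, {1, 2, 3, 4, 5}, S } (that is, 𝒞 plus ∅ and S).
Round 1: 7 new —
  {6}  = S∖{1, 2, 3, 4, 5}
  {3, 4}  = S∖{1, 2, 5, 6}
  {1, 2, 3, 5}  = S∖{4, 6}
  {1, 4, 5, 6}  = S∖{2, 3}
  {2, 3, 4, 6}  = {2, 3} ∪ {4, 6}
  {1, 2, 3, 5, 6}  = {2, 3} ∪ {1, 2, 5, 6}
  {1, 2, 4, 5, 6}  = {4, 6} ∪ {1, 2, 5, 6}
  |family| = 13
Round 2: 7 new —
  {3}  = S∖{1, 2, 4, 5, 6}
  {4}  = S∖{1, 2, 3, 5, 6}
  {1, 5}  = S∖{2, 3, 4, 6}
  {2, 3, 4}  = {3, 4} ∪ {2, 3}
  {2, 3, 6}  = {6} ∪ {2, 3}
  {3, 4, 6}  = {3, 4} ∪ {6}
  {1, 3, 4, 5, 6}  = {3, 4} ∪ {1, 4, 5, 6}
  |family| = 20
Round 3: 7 new —
  {2}  = S∖{1, 3, 4, 5, 6}
  {3, 6}  = {6} ∪ {3}
  {1, 2, 5}  = S∖{3, 4, 6}
  {1, 3, 5}  = {1, 5} ∪ {3}
  {1, 4, 5}  = S∖{2, 3, 6}
  {1, 5, 6}  = S∖{2, 3, 4}
  {1, 3, 4, 5}  = {3, 4} ∪ {1, 5}
  |family| = 27
Round 4 adds 5:
  {2, 4}  = {2} ∪ {4}
  {2, 6}  = S∖{1, 3, 4, 5}
  {2, 4, 6}  = S∖{1, 3, 5}
  {1, 2, 4, 5}  = S∖{3, 6}
  {1, 3, 5, 6}  = {1, 3, 5} ∪ {6}
  |family| = 32
Round 5: already closed under ᶜ and ∪.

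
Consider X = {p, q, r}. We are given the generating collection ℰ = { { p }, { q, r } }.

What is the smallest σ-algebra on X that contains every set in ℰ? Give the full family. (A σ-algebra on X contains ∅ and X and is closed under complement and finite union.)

Begin from { {  }, { p }, { q, r }, X } (that is, ℰ plus ∅ and X).
Step 1: no new sets; the family is a σ-algebra.

|σ(ℰ)| = 4.  σ(ℰ) = { {  }, { p }, { q, r }, X }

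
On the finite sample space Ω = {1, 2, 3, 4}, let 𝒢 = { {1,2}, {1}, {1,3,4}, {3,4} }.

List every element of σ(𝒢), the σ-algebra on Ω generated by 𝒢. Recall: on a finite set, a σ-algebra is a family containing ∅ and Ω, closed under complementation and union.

Start: 𝒢 ∪ {∅, Ω} = { ∅, {1}, {1,2}, {3,4}, {1,3,4}, Ω }.
Iteration 1. New:
  {2}  = complement {1,3,4}
  {2,3,4}  = complement {1}
  [8 total]
Iteration 2: no new sets; the family is a σ-algebra.

Hence σ(𝒢) has 8 members: { ∅, {1}, {2}, {1,2}, {3,4}, {1,3,4}, {2,3,4}, Ω }.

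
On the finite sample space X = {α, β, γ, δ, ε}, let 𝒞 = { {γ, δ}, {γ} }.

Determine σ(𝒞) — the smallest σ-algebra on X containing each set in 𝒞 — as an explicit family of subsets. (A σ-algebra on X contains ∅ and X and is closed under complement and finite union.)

Answer: σ(𝒞) = { {}, {γ}, {δ}, {γ, δ}, {α, β, ε}, {α, β, γ, ε}, {α, β, δ, ε}, X }

Check:
Take S₀ = 𝒞 ∪ {∅, X} = { {}, {γ}, {γ, δ}, X }.
Round 1: 2 new —
  {α, β, ε}  = {γ, δ}ᶜ
  {α, β, δ, ε}  = {γ}ᶜ
  (now 6)
Round 2. New:
  {α, β, γ, ε}  = {γ} ∪ {α, β, ε}
  (now 7)
Round 3. New:
  {δ}  = {α, β, γ, ε}ᶜ
  (now 8)
Round 4: already closed under ᶜ and ∪.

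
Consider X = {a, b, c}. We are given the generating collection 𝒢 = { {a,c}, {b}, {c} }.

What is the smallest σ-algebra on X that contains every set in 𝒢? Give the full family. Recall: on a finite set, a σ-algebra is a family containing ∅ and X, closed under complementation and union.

Answer: σ(𝒢) = { {}, {a}, {b}, {c}, {a,b}, {a,c}, {b,c}, X }

Derivation:
Seed the family with 𝒢 together with ∅ and X: { {}, {b}, {c}, {a,c}, X }.
Round 1: 2 new —
  {a,b}  = X∖{c}
  {b,c}  = {c} ∪ {b}
  |family| = 7
Round 2 adds 1:
  {a}  = X∖{b,c}
  |family| = 8
Round 3: no new sets; the family is a σ-algebra.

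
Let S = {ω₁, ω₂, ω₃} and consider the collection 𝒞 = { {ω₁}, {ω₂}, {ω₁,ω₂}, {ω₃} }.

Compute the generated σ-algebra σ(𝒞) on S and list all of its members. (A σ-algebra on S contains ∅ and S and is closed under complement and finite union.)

σ(𝒞) (8 sets): { ∅, {ω₁}, {ω₂}, {ω₃}, {ω₁,ω₂}, {ω₁,ω₃}, {ω₂,ω₃}, S }

Check:
Start: 𝒞 ∪ {∅, S} = { ∅, {ω₁}, {ω₂}, {ω₃}, {ω₁,ω₂}, S }.
Pass 1. New:
  {ω₁,ω₃}  = {ω₂}ᶜ
  {ω₂,ω₃}  = {ω₁}ᶜ
Pass 2: no new sets; the family is a σ-algebra.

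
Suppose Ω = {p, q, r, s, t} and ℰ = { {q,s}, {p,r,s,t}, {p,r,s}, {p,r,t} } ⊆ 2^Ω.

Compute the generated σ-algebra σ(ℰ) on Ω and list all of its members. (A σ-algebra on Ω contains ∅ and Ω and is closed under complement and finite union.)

|σ(ℰ)| = 16.  σ(ℰ) = { ∅, {q}, {s}, {t}, {p,r}, {q,s}, {q,t}, {s,t}, {p,q,r}, {p,r,s}, {p,r,t}, {q,s,t}, {p,q,r,s}, {p,q,r,t}, {p,r,s,t}, Ω }

Trace:
Begin from { ∅, {q,s}, {p,r,s}, {p,r,t}, {p,r,s,t}, Ω } (that is, ℰ plus ∅ and Ω).
Step 1 (3 new):
  {q}  = complement {p,r,s,t}
  {q,t}  = complement {p,r,s}
  {p,q,r,s}  = {p,r,s} ∪ {q,s}
  — 9 sets.
Step 2: +3 →
  {t}  = complement {p,q,r,s}
  {q,s,t}  = {q,t} ∪ {q,s}
  {p,q,r,t}  = {q,t} ∪ {p,r,t}
  — 12 sets.
Step 3 (2 new):
  {s}  = complement {p,q,r,t}
  {p,r}  = complement {q,s,t}
  — 14 sets.
Step 4: +2 →
  {s,t}  = {s} ∪ {t}
  {p,q,r}  = {p,r} ∪ {q}
  — 16 sets.
Step 5: closed — nothing new.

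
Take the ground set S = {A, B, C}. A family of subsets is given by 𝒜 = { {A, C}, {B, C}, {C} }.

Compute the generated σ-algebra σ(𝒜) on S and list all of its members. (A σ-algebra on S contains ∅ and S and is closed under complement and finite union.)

σ(𝒜) = { {}, {A}, {B}, {C}, {A, B}, {A, C}, {B, C}, S }

Check:
Start: 𝒜 ∪ {∅, S} = { {}, {C}, {A, C}, {B, C}, S }.
Round 1. New:
  {A}  = S∖{B, C}
  {B}  = S∖{A, C}
  {A, B}  = S∖{C}
  |family| = 8
Round 2: closed — nothing new.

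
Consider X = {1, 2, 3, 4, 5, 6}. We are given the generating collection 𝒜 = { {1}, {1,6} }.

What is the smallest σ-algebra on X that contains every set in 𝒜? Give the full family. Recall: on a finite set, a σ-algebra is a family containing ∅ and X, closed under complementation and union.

Take S₀ = 𝒜 ∪ {∅, X} = { {}, {1}, {1,6}, X }.
Iteration 1: 2 new —
  {2,3,4,5}  = X∖{1,6}
  {2,3,4,5,6}  = X∖{1}
  |family| = 6
Iteration 2 adds 1:
  {1,2,3,4,5}  = {2,3,4,5} ∪ {1}
  |family| = 7
Iteration 3 (1 new):
  {6}  = X∖{1,2,3,4,5}
  |family| = 8
Iteration 4: no new sets; the family is a σ-algebra.

|σ(𝒜)| = 8.  σ(𝒜) = { {}, {1}, {6}, {1,6}, {2,3,4,5}, {1,2,3,4,5}, {2,3,4,5,6}, X }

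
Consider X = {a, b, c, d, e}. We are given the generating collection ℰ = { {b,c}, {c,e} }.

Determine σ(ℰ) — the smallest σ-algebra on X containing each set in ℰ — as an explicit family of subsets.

Initial family (4 sets): { {}, {b,c}, {c,e}, X }.
Pass 1. New:
  {a,b,d}  = {c,e}ᶜ
  {a,d,e}  = {b,c}ᶜ
  {b,c,e}  = {c,e} ∪ {b,c}
  [7 total]
Pass 2: 4 new —
  {a,d}  = {b,c,e}ᶜ
  {a,b,c,d}  = {b,c} ∪ {a,b,d}
  {a,b,d,e}  = {a,d,e} ∪ {a,b,d}
  {a,c,d,e}  = {a,d,e} ∪ {c,e}
  [11 total]
Pass 3: 3 new —
  {b}  = {a,c,d,e}ᶜ
  {c}  = {a,b,d,e}ᶜ
  {e}  = {a,b,c,d}ᶜ
  [14 total]
Pass 4: 2 new —
  {b,e}  = {b} ∪ {e}
  {a,c,d}  = {c} ∪ {a,d}
  [16 total]
Pass 5: already closed under ᶜ and ∪.

σ(ℰ) = { {}, {b}, {c}, {e}, {a,d}, {b,c}, {b,e}, {c,e}, {a,b,d}, {a,c,d}, {a,d,e}, {b,c,e}, {a,b,c,d}, {a,b,d,e}, {a,c,d,e}, X }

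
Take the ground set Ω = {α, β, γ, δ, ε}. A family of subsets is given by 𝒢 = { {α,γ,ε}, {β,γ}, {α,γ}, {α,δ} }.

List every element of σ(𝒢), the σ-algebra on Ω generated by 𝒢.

Start: 𝒢 ∪ {∅, Ω} = { ∅, {α,γ}, {α,δ}, {β,γ}, {α,γ,ε}, Ω }.
Round 1 adds 9:
  {β,δ}  = ᶜ of {α,γ,ε}
  {α,β,γ}  = {β,γ} ∪ {α,γ}
  {α,γ,δ}  = {α,δ} ∪ {α,γ}
  {α,δ,ε}  = ᶜ of {β,γ}
  {β,γ,ε}  = ᶜ of {α,δ}
  {β,δ,ε}  = ᶜ of {α,γ}
  {α,β,γ,δ}  = {β,γ} ∪ {α,δ}
  {α,β,γ,ε}  = {β,γ} ∪ {α,γ,ε}
  {α,γ,δ,ε}  = {α,δ} ∪ {α,γ,ε}
Round 2. New:
  {β}  = ᶜ of {α,γ,δ,ε}
  {δ}  = ᶜ of {α,β,γ,ε}
  {ε}  = ᶜ of {α,β,γ,δ}
  {β,ε}  = ᶜ of {α,γ,δ}
  {δ,ε}  = ᶜ of {α,β,γ}
  {α,β,δ}  = {α,δ} ∪ {β,δ}
  {β,γ,δ}  = {β,γ} ∪ {β,δ}
  {α,β,δ,ε}  = {α,δ,ε} ∪ {β,δ}
  {β,γ,δ,ε}  = {β,γ,ε} ∪ {β,δ}
Round 3 adds 4:
  {α}  = ᶜ of {β,γ,δ,ε}
  {γ}  = ᶜ of {α,β,δ,ε}
  {α,ε}  = ᶜ of {β,γ,δ}
  {γ,ε}  = ᶜ of {α,β,δ}
Round 4 (4 new):
  {α,β}  = {β} ∪ {α}
  {γ,δ}  = {γ} ∪ {δ}
  {α,β,ε}  = {β,ε} ∪ {α,ε}
  {γ,δ,ε}  = {δ,ε} ∪ {γ}
After Round 5 the family is unchanged; done.

σ(𝒢) = { ∅, {α}, {β}, {γ}, {δ}, {ε}, {α,β}, {α,γ}, {α,δ}, {α,ε}, {β,γ}, {β,δ}, {β,ε}, {γ,δ}, {γ,ε}, {δ,ε}, {α,β,γ}, {α,β,δ}, {α,β,ε}, {α,γ,δ}, {α,γ,ε}, {α,δ,ε}, {β,γ,δ}, {β,γ,ε}, {β,δ,ε}, {γ,δ,ε}, {α,β,γ,δ}, {α,β,γ,ε}, {α,β,δ,ε}, {α,γ,δ,ε}, {β,γ,δ,ε}, Ω }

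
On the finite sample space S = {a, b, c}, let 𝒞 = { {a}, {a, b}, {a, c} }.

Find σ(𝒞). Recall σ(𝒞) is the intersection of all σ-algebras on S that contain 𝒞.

Begin from { {}, {a}, {a, b}, {a, c}, S } (that is, 𝒞 plus ∅ and S).
Iteration 1 adds 3:
  {b}  = S∖{a, c}
  {c}  = S∖{a, b}
  {b, c}  = S∖{a}
  (now 8)
Iteration 2: stable.

Hence σ(𝒞) has 8 members: { {}, {a}, {b}, {c}, {a, b}, {a, c}, {b, c}, S }.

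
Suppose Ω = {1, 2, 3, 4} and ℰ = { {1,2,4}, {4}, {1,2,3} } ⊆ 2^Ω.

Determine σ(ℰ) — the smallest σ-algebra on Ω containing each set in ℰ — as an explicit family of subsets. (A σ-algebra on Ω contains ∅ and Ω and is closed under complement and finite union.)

σ(ℰ) (8 sets): { ∅, {3}, {4}, {1,2}, {3,4}, {1,2,3}, {1,2,4}, Ω }

Working:
Seed the family with ℰ together with ∅ and Ω: { ∅, {4}, {1,2,3}, {1,2,4}, Ω }.
Step 1 adds 1:
  {3}  = {1,2,4}ᶜ
  — 6 sets.
Step 2 (1 new):
  {3,4}  = {4} ∪ {3}
  — 7 sets.
Step 3. New:
  {1,2}  = {3,4}ᶜ
  — 8 sets.
Step 4: already closed under ᶜ and ∪.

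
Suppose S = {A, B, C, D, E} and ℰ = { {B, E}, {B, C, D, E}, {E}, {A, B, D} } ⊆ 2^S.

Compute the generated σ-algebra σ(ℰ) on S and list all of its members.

Seed the family with ℰ together with ∅ and S: { ∅, {E}, {B, E}, {A, B, D}, {B, C, D, E}, S }.
Pass 1: +5 →
  {A}  = complement {B, C, D, E}
  {C, E}  = complement {A, B, D}
  {A, C, D}  = complement {B, E}
  {A, B, C, D}  = complement {E}
  {A, B, D, E}  = {B, E} ∪ {A, B, D}
  (now 11)
Pass 2: 6 new —
  {C}  = complement {A, B, D, E}
  {A, E}  = {E} ∪ {A}
  {A, B, E}  = {B, E} ∪ {A}
  {A, C, E}  = {C, E} ∪ {A}
  {B, C, E}  = {B, E} ∪ {C, E}
  {A, C, D, E}  = {E} ∪ {A, C, D}
  (now 17)
Pass 3: 7 new —
  {B}  = complement {A, C, D, E}
  {A, C}  = {C} ∪ {A}
  {A, D}  = complement {B, C, E}
  {B, D}  = complement {A, C, E}
  {C, D}  = complement {A, B, E}
  {B, C, D}  = complement {A, E}
  {A, B, C, E}  = {C} ∪ {A, B, E}
  (now 24)
Pass 4: 7 new —
  {D}  = complement {A, B, C, E}
  {A, B}  = {B} ∪ {A}
  {B, C}  = {B} ∪ {C}
  {A, B, C}  = {B} ∪ {A, C}
  {A, D, E}  = {E} ∪ {A, D}
  {B, D, E}  = complement {A, C}
  {C, D, E}  = {C, D} ∪ {E}
  (now 31)
Pass 5: +1 →
  {D, E}  = complement {A, B, C}
  (now 32)
Pass 6: closed — nothing new.

Hence σ(ℰ) has 32 members: { ∅, {A}, {B}, {C}, {D}, {E}, {A, B}, {A, C}, {A, D}, {A, E}, {B, C}, {B, D}, {B, E}, {C, D}, {C, E}, {D, E}, {A, B, C}, {A, B, D}, {A, B, E}, {A, C, D}, {A, C, E}, {A, D, E}, {B, C, D}, {B, C, E}, {B, D, E}, {C, D, E}, {A, B, C, D}, {A, B, C, E}, {A, B, D, E}, {A, C, D, E}, {B, C, D, E}, S }.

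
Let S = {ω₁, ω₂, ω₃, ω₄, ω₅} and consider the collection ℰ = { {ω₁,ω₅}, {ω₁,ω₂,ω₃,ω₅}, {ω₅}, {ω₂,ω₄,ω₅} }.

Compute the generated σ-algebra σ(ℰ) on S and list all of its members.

Begin from { ∅, {ω₅}, {ω₁,ω₅}, {ω₂,ω₄,ω₅}, {ω₁,ω₂,ω₃,ω₅}, S } (that is, ℰ plus ∅ and S).
Step 1 adds 5:
  {ω₄}  = S∖{ω₁,ω₂,ω₃,ω₅}
  {ω₁,ω₃}  = S∖{ω₂,ω₄,ω₅}
  {ω₂,ω₃,ω₄}  = S∖{ω₁,ω₅}
  {ω₁,ω₂,ω₃,ω₄}  = S∖{ω₅}
  {ω₁,ω₂,ω₄,ω₅}  = {ω₁,ω₅} ∪ {ω₂,ω₄,ω₅}
  (now 11)
Step 2. New:
  {ω₃}  = S∖{ω₁,ω₂,ω₄,ω₅}
  {ω₄,ω₅}  = {ω₅} ∪ {ω₄}
  {ω₁,ω₃,ω₄}  = {ω₁,ω₃} ∪ {ω₄}
  {ω₁,ω₃,ω₅}  = {ω₅} ∪ {ω₁,ω₃}
  {ω₁,ω₄,ω₅}  = {ω₁,ω₅} ∪ {ω₄}
  {ω₂,ω₃,ω₄,ω₅}  = {ω₅} ∪ {ω₂,ω₃,ω₄}
  (now 17)
Step 3 adds 9:
  {ω₁}  = S∖{ω₂,ω₃,ω₄,ω₅}
  {ω₂,ω₃}  = S∖{ω₁,ω₄,ω₅}
  {ω₂,ω₄}  = S∖{ω₁,ω₃,ω₅}
  {ω₂,ω₅}  = S∖{ω₁,ω₃,ω₄}
  {ω₃,ω₄}  = {ω₃} ∪ {ω₄}
  {ω₃,ω₅}  = {ω₃} ∪ {ω₅}
  {ω₁,ω₂,ω₃}  = S∖{ω₄,ω₅}
  {ω₃,ω₄,ω₅}  = {ω₄,ω₅} ∪ {ω₃}
  {ω₁,ω₃,ω₄,ω₅}  = {ω₄,ω₅} ∪ {ω₁,ω₃,ω₄}
  (now 26)
Step 4. New:
  {ω₂}  = S∖{ω₁,ω₃,ω₄,ω₅}
  {ω₁,ω₂}  = S∖{ω₃,ω₄,ω₅}
  {ω₁,ω₄}  = {ω₄} ∪ {ω₁}
  {ω₁,ω₂,ω₄}  = S∖{ω₃,ω₅}
  {ω₁,ω₂,ω₅}  = S∖{ω₃,ω₄}
  {ω₂,ω₃,ω₅}  = {ω₂,ω₅} ∪ {ω₃}
  (now 32)
Step 5: already closed under ᶜ and ∪.

σ(ℰ) = { ∅, {ω₁}, {ω₂}, {ω₃}, {ω₄}, {ω₅}, {ω₁,ω₂}, {ω₁,ω₃}, {ω₁,ω₄}, {ω₁,ω₅}, {ω₂,ω₃}, {ω₂,ω₄}, {ω₂,ω₅}, {ω₃,ω₄}, {ω₃,ω₅}, {ω₄,ω₅}, {ω₁,ω₂,ω₃}, {ω₁,ω₂,ω₄}, {ω₁,ω₂,ω₅}, {ω₁,ω₃,ω₄}, {ω₁,ω₃,ω₅}, {ω₁,ω₄,ω₅}, {ω₂,ω₃,ω₄}, {ω₂,ω₃,ω₅}, {ω₂,ω₄,ω₅}, {ω₃,ω₄,ω₅}, {ω₁,ω₂,ω₃,ω₄}, {ω₁,ω₂,ω₃,ω₅}, {ω₁,ω₂,ω₄,ω₅}, {ω₁,ω₃,ω₄,ω₅}, {ω₂,ω₃,ω₄,ω₅}, S }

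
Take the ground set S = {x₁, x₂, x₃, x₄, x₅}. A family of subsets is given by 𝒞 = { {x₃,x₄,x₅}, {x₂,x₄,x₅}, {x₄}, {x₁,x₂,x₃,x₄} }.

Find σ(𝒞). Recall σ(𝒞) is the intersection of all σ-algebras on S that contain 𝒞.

σ(𝒞) (32 sets): { ∅, {x₁}, {x₂}, {x₃}, {x₄}, {x₅}, {x₁,x₂}, {x₁,x₃}, {x₁,x₄}, {x₁,x₅}, {x₂,x₃}, {x₂,x₄}, {x₂,x₅}, {x₃,x₄}, {x₃,x₅}, {x₄,x₅}, {x₁,x₂,x₃}, {x₁,x₂,x₄}, {x₁,x₂,x₅}, {x₁,x₃,x₄}, {x₁,x₃,x₅}, {x₁,x₄,x₅}, {x₂,x₃,x₄}, {x₂,x₃,x₅}, {x₂,x₄,x₅}, {x₃,x₄,x₅}, {x₁,x₂,x₃,x₄}, {x₁,x₂,x₃,x₅}, {x₁,x₂,x₄,x₅}, {x₁,x₃,x₄,x₅}, {x₂,x₃,x₄,x₅}, S }

Trace:
Take S₀ = 𝒞 ∪ {∅, S} = { ∅, {x₄}, {x₂,x₄,x₅}, {x₃,x₄,x₅}, {x₁,x₂,x₃,x₄}, S }.
Step 1. New:
  {x₅}  = complement {x₁,x₂,x₃,x₄}
  {x₁,x₂}  = complement {x₃,x₄,x₅}
  {x₁,x₃}  = complement {x₂,x₄,x₅}
  {x₁,x₂,x₃,x₅}  = complement {x₄}
  {x₂,x₃,x₄,x₅}  = {x₃,x₄,x₅} ∪ {x₂,x₄,x₅}
  [11 total]
Step 2: 9 new —
  {x₁}  = complement {x₂,x₃,x₄,x₅}
  {x₄,x₅}  = {x₅} ∪ {x₄}
  {x₁,x₂,x₃}  = {x₁,x₂} ∪ {x₁,x₃}
  {x₁,x₂,x₄}  = {x₁,x₂} ∪ {x₄}
  {x₁,x₂,x₅}  = {x₁,x₂} ∪ {x₅}
  {x₁,x₃,x₄}  = {x₁,x₃} ∪ {x₄}
  {x₁,x₃,x₅}  = {x₅} ∪ {x₁,x₃}
  {x₁,x₂,x₄,x₅}  = {x₁,x₂} ∪ {x₂,x₄,x₅}
  {x₁,x₃,x₄,x₅}  = {x₃,x₄,x₅} ∪ {x₁,x₃}
  [20 total]
Step 3 (9 new):
  {x₂}  = complement {x₁,x₃,x₄,x₅}
  {x₃}  = complement {x₁,x₂,x₄,x₅}
  {x₁,x₄}  = {x₄} ∪ {x₁}
  {x₁,x₅}  = {x₅} ∪ {x₁}
  {x₂,x₄}  = complement {x₁,x₃,x₅}
  {x₂,x₅}  = complement {x₁,x₃,x₄}
  {x₃,x₄}  = complement {x₁,x₂,x₅}
  {x₃,x₅}  = complement {x₁,x₂,x₄}
  {x₁,x₄,x₅}  = {x₄,x₅} ∪ {x₁}
  [29 total]
Step 4 adds 3:
  {x₂,x₃}  = complement {x₁,x₄,x₅}
  {x₂,x₃,x₄}  = complement {x₁,x₅}
  {x₂,x₃,x₅}  = complement {x₁,x₄}
  [32 total]
Step 5: already closed under ᶜ and ∪.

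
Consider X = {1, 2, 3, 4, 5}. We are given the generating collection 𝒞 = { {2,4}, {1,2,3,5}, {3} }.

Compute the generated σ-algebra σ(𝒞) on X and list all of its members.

Begin from { ∅, {3}, {2,4}, {1,2,3,5}, X } (that is, 𝒞 plus ∅ and X).
Round 1 (4 new):
  {4}  = complement {1,2,3,5}
  {1,3,5}  = complement {2,4}
  {2,3,4}  = {3} ∪ {2,4}
  {1,2,4,5}  = complement {3}
  |family| = 9
Round 2: +3 →
  {1,5}  = complement {2,3,4}
  {3,4}  = {3} ∪ {4}
  {1,3,4,5}  = {1,3,5} ∪ {4}
  |family| = 12
Round 3. New:
  {2}  = complement {1,3,4,5}
  {1,2,5}  = complement {3,4}
  {1,4,5}  = {1,5} ∪ {4}
  |family| = 15
Round 4. New:
  {2,3}  = complement {1,4,5}
  |family| = 16
Round 5: stable.

|σ(𝒞)| = 16.  σ(𝒞) = { ∅, {2}, {3}, {4}, {1,5}, {2,3}, {2,4}, {3,4}, {1,2,5}, {1,3,5}, {1,4,5}, {2,3,4}, {1,2,3,5}, {1,2,4,5}, {1,3,4,5}, X }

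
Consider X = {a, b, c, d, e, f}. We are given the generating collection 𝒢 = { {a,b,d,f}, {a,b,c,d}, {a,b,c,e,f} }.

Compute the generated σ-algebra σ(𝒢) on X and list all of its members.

Answer: σ(𝒢) = { {}, {c}, {d}, {e}, {f}, {a,b}, {c,d}, {c,e}, {c,f}, {d,e}, {d,f}, {e,f}, {a,b,c}, {a,b,d}, {a,b,e}, {a,b,f}, {c,d,e}, {c,d,f}, {c,e,f}, {d,e,f}, {a,b,c,d}, {a,b,c,e}, {a,b,c,f}, {a,b,d,e}, {a,b,d,f}, {a,b,e,f}, {c,d,e,f}, {a,b,c,d,e}, {a,b,c,d,f}, {a,b,c,e,f}, {a,b,d,e,f}, X }

Trace:
Take S₀ = 𝒢 ∪ {∅, X} = { {}, {a,b,c,d}, {a,b,d,f}, {a,b,c,e,f}, X }.
Round 1: +4 →
  {d}  = ᶜ of {a,b,c,e,f}
  {c,e}  = ᶜ of {a,b,d,f}
  {e,f}  = ᶜ of {a,b,c,d}
  {a,b,c,d,f}  = {a,b,d,f} ∪ {a,b,c,d}
  (now 9)
Round 2 (6 new):
  {e}  = ᶜ of {a,b,c,d,f}
  {c,d,e}  = {d} ∪ {c,e}
  {c,e,f}  = {e,f} ∪ {c,e}
  {d,e,f}  = {e,f} ∪ {d}
  {a,b,c,d,e}  = {c,e} ∪ {a,b,c,d}
  {a,b,d,e,f}  = {a,b,d,f} ∪ {e,f}
  (now 15)
Round 3: +7 →
  {c}  = ᶜ of {a,b,d,e,f}
  {f}  = ᶜ of {a,b,c,d,e}
  {d,e}  = {d} ∪ {e}
  {a,b,c}  = ᶜ of {d,e,f}
  {a,b,d}  = ᶜ of {c,e,f}
  {a,b,f}  = ᶜ of {c,d,e}
  {c,d,e,f}  = {c,d,e} ∪ {e,f}
  (now 22)
Round 4 (8 new):
  {a,b}  = ᶜ of {c,d,e,f}
  {c,d}  = {c} ∪ {d}
  {c,f}  = {f} ∪ {c}
  {d,f}  = {f} ∪ {d}
  {a,b,c,e}  = {c,e} ∪ {a,b,c}
  {a,b,c,f}  = ᶜ of {d,e}
  {a,b,d,e}  = {d,e} ∪ {a,b,d}
  {a,b,e,f}  = {e,f} ∪ {a,b,f}
  (now 30)
Round 5: 2 new —
  {a,b,e}  = {a,b} ∪ {e}
  {c,d,f}  = {c,d} ∪ {f}
  (now 32)
Round 6: no new sets; the family is a σ-algebra.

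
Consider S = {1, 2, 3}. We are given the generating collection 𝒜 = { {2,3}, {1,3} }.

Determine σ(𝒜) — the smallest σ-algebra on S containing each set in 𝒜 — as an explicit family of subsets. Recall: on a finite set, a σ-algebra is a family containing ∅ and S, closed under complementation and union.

Start: 𝒜 ∪ {∅, S} = { ∅, {1,3}, {2,3}, S }.
Step 1 (2 new):
  {1}  = S∖{2,3}
  {2}  = S∖{1,3}
  — 6 sets.
Step 2. New:
  {1,2}  = {2} ∪ {1}
  — 7 sets.
Step 3 (1 new):
  {3}  = S∖{1,2}
  — 8 sets.
After Step 4 the family is unchanged; done.

Therefore σ(𝒜) = { ∅, {1}, {2}, {3}, {1,2}, {1,3}, {2,3}, S } (|σ(𝒜)| = 8).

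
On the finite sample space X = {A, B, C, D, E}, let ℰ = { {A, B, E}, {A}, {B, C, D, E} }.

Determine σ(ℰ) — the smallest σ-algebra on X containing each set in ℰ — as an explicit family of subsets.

|σ(ℰ)| = 8.  σ(ℰ) = { {}, {A}, {B, E}, {C, D}, {A, B, E}, {A, C, D}, {B, C, D, E}, X }

Trace:
Initial family (5 sets): { {}, {A}, {A, B, E}, {B, C, D, E}, X }.
Iteration 1: 1 new —
  {C, D}  = X∖{A, B, E}
  [6 total]
Iteration 2 adds 1:
  {A, C, D}  = {C, D} ∪ {A}
  [7 total]
Iteration 3 adds 1:
  {B, E}  = X∖{A, C, D}
  [8 total]
Iteration 4 adds nothing — fixpoint reached.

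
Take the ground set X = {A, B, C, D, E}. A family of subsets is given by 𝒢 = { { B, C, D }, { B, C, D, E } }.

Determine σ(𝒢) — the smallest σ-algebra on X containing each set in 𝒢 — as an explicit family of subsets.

Start: 𝒢 ∪ {∅, X} = { {  }, { B, C, D }, { B, C, D, E }, X }.
Step 1: +2 →
  { A }  = ᶜ of { B, C, D, E }
  { A, E }  = ᶜ of { B, C, D }
  (now 6)
Step 2 (1 new):
  { A, B, C, D }  = { B, C, D } ∪ { A }
  (now 7)
Step 3 (1 new):
  { E }  = ᶜ of { A, B, C, D }
  (now 8)
Step 4: stable.

Therefore σ(𝒢) = { {  }, { A }, { E }, { A, E }, { B, C, D }, { A, B, C, D }, { B, C, D, E }, X } (|σ(𝒢)| = 8).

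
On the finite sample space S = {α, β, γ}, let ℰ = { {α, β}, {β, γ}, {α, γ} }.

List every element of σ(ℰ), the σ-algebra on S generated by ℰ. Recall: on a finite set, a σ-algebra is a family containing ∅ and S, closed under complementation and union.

Answer: σ(ℰ) = { {}, {α}, {β}, {γ}, {α, β}, {α, γ}, {β, γ}, S }

Trace:
Take S₀ = ℰ ∪ {∅, S} = { {}, {α, β}, {α, γ}, {β, γ}, S }.
Round 1: +3 →
  {α}  = S∖{β, γ}
  {β}  = S∖{α, γ}
  {γ}  = S∖{α, β}
  |family| = 8
Round 2: closed — nothing new.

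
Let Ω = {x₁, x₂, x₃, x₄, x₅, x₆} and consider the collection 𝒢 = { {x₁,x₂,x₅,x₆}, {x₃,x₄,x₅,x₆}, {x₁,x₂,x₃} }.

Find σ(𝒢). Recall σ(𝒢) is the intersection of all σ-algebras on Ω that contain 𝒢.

σ(𝒢) = { ∅, {x₃}, {x₄}, {x₁,x₂}, {x₃,x₄}, {x₅,x₆}, {x₁,x₂,x₃}, {x₁,x₂,x₄}, {x₃,x₅,x₆}, {x₄,x₅,x₆}, {x₁,x₂,x₃,x₄}, {x₁,x₂,x₅,x₆}, {x₃,x₄,x₅,x₆}, {x₁,x₂,x₃,x₅,x₆}, {x₁,x₂,x₄,x₅,x₆}, Ω }

Working:
Begin from { ∅, {x₁,x₂,x₃}, {x₁,x₂,x₅,x₆}, {x₃,x₄,x₅,x₆}, Ω } (that is, 𝒢 plus ∅ and Ω).
Iteration 1 adds 4:
  {x₁,x₂}  = {x₃,x₄,x₅,x₆}ᶜ
  {x₃,x₄}  = {x₁,x₂,x₅,x₆}ᶜ
  {x₄,x₅,x₆}  = {x₁,x₂,x₃}ᶜ
  {x₁,x₂,x₃,x₅,x₆}  = {x₁,x₂,x₃} ∪ {x₁,x₂,x₅,x₆}
  |family| = 9
Iteration 2: +3 →
  {x₄}  = {x₁,x₂,x₃,x₅,x₆}ᶜ
  {x₁,x₂,x₃,x₄}  = {x₃,x₄} ∪ {x₁,x₂,x₃}
  {x₁,x₂,x₄,x₅,x₆}  = {x₁,x₂} ∪ {x₄,x₅,x₆}
  |family| = 12
Iteration 3 adds 3:
  {x₃}  = {x₁,x₂,x₄,x₅,x₆}ᶜ
  {x₅,x₆}  = {x₁,x₂,x₃,x₄}ᶜ
  {x₁,x₂,x₄}  = {x₁,x₂} ∪ {x₄}
  |family| = 15
Iteration 4 adds 1:
  {x₃,x₅,x₆}  = {x₁,x₂,x₄}ᶜ
  |family| = 16
Iteration 5: no new sets; the family is a σ-algebra.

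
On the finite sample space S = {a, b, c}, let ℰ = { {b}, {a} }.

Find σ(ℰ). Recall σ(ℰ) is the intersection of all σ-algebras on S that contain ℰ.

|σ(ℰ)| = 8.  σ(ℰ) = { ∅, {a}, {b}, {c}, {a, b}, {a, c}, {b, c}, S }

Working:
Start: ℰ ∪ {∅, S} = { ∅, {a}, {b}, S }.
Pass 1 (3 new):
  {a, b}  = {b} ∪ {a}
  {a, c}  = {b}ᶜ
  {b, c}  = {a}ᶜ
  |family| = 7
Pass 2 (1 new):
  {c}  = {a, b}ᶜ
  |family| = 8
Pass 3: stable.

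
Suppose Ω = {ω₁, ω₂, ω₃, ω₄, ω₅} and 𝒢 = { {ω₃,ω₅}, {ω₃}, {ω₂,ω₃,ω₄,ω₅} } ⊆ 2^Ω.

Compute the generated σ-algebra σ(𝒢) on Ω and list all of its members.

Seed the family with 𝒢 together with ∅ and Ω: { {}, {ω₃}, {ω₃,ω₅}, {ω₂,ω₃,ω₄,ω₅}, Ω }.
Iteration 1 adds 3:
  {ω₁}  = complement {ω₂,ω₃,ω₄,ω₅}
  {ω₁,ω₂,ω₄}  = complement {ω₃,ω₅}
  {ω₁,ω₂,ω₄,ω₅}  = complement {ω₃}
  — 8 sets.
Iteration 2: +3 →
  {ω₁,ω₃}  = {ω₃} ∪ {ω₁}
  {ω₁,ω₃,ω₅}  = {ω₃,ω₅} ∪ {ω₁}
  {ω₁,ω₂,ω₃,ω₄}  = {ω₃} ∪ {ω₁,ω₂,ω₄}
  — 11 sets.
Iteration 3. New:
  {ω₅}  = complement {ω₁,ω₂,ω₃,ω₄}
  {ω₂,ω₄}  = complement {ω₁,ω₃,ω₅}
  {ω₂,ω₄,ω₅}  = complement {ω₁,ω₃}
  — 14 sets.
Iteration 4 (2 new):
  {ω₁,ω₅}  = {ω₅} ∪ {ω₁}
  {ω₂,ω₃,ω₄}  = {ω₃} ∪ {ω₂,ω₄}
  — 16 sets.
Iteration 5: already closed under ᶜ and ∪.

Hence σ(𝒢) has 16 members: { {}, {ω₁}, {ω₃}, {ω₅}, {ω₁,ω₃}, {ω₁,ω₅}, {ω₂,ω₄}, {ω₃,ω₅}, {ω₁,ω₂,ω₄}, {ω₁,ω₃,ω₅}, {ω₂,ω₃,ω₄}, {ω₂,ω₄,ω₅}, {ω₁,ω₂,ω₃,ω₄}, {ω₁,ω₂,ω₄,ω₅}, {ω₂,ω₃,ω₄,ω₅}, Ω }.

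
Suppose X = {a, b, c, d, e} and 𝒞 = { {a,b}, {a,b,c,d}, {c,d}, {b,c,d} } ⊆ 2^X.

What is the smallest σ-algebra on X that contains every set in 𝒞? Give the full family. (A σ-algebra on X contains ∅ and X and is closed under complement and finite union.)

Seed the family with 𝒞 together with ∅ and X: { {}, {a,b}, {c,d}, {b,c,d}, {a,b,c,d}, X }.
Step 1 adds 4:
  {e}  = complement {a,b,c,d}
  {a,e}  = complement {b,c,d}
  {a,b,e}  = complement {c,d}
  {c,d,e}  = complement {a,b}
  [10 total]
Step 2 (2 new):
  {a,c,d,e}  = {c,d,e} ∪ {a,e}
  {b,c,d,e}  = {c,d,e} ∪ {b,c,d}
  [12 total]
Step 3 (2 new):
  {a}  = complement {b,c,d,e}
  {b}  = complement {a,c,d,e}
  [14 total]
Step 4. New:
  {b,e}  = {b} ∪ {e}
  {a,c,d}  = {c,d} ∪ {a}
  [16 total]
Step 5: already closed under ᶜ and ∪.

σ(𝒞) = { {}, {a}, {b}, {e}, {a,b}, {a,e}, {b,e}, {c,d}, {a,b,e}, {a,c,d}, {b,c,d}, {c,d,e}, {a,b,c,d}, {a,c,d,e}, {b,c,d,e}, X }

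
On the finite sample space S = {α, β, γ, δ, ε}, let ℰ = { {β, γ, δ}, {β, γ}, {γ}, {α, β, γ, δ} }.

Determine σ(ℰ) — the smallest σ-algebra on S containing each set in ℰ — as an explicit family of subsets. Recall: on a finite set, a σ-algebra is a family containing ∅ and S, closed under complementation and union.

Begin from { {}, {γ}, {β, γ}, {β, γ, δ}, {α, β, γ, δ}, S } (that is, ℰ plus ∅ and S).
Pass 1. New:
  {ε}  = {α, β, γ, δ}ᶜ
  {α, ε}  = {β, γ, δ}ᶜ
  {α, δ, ε}  = {β, γ}ᶜ
  {α, β, δ, ε}  = {γ}ᶜ
  [10 total]
Pass 2: 6 new —
  {γ, ε}  = {ε} ∪ {γ}
  {α, γ, ε}  = {γ} ∪ {α, ε}
  {β, γ, ε}  = {ε} ∪ {β, γ}
  {α, β, γ, ε}  = {β, γ} ∪ {α, ε}
  {α, γ, δ, ε}  = {α, δ, ε} ∪ {γ}
  {β, γ, δ, ε}  = {β, γ, δ} ∪ {ε}
  [16 total]
Pass 3 (6 new):
  {α}  = {β, γ, δ, ε}ᶜ
  {β}  = {α, γ, δ, ε}ᶜ
  {δ}  = {α, β, γ, ε}ᶜ
  {α, δ}  = {β, γ, ε}ᶜ
  {β, δ}  = {α, γ, ε}ᶜ
  {α, β, δ}  = {γ, ε}ᶜ
  [22 total]
Pass 4. New:
  {α, β}  = {β} ∪ {α}
  {α, γ}  = {γ} ∪ {α}
  {β, ε}  = {β} ∪ {ε}
  {γ, δ}  = {γ} ∪ {δ}
  {δ, ε}  = {ε} ∪ {δ}
  {α, β, γ}  = {β, γ} ∪ {α}
  {α, β, ε}  = {β} ∪ {α, ε}
  {α, γ, δ}  = {γ} ∪ {α, δ}
  {β, δ, ε}  = {ε} ∪ {β, δ}
  {γ, δ, ε}  = {δ} ∪ {γ, ε}
  [32 total]
Pass 5: already closed under ᶜ and ∪.

Hence σ(ℰ) has 32 members: { {}, {α}, {β}, {γ}, {δ}, {ε}, {α, β}, {α, γ}, {α, δ}, {α, ε}, {β, γ}, {β, δ}, {β, ε}, {γ, δ}, {γ, ε}, {δ, ε}, {α, β, γ}, {α, β, δ}, {α, β, ε}, {α, γ, δ}, {α, γ, ε}, {α, δ, ε}, {β, γ, δ}, {β, γ, ε}, {β, δ, ε}, {γ, δ, ε}, {α, β, γ, δ}, {α, β, γ, ε}, {α, β, δ, ε}, {α, γ, δ, ε}, {β, γ, δ, ε}, S }.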